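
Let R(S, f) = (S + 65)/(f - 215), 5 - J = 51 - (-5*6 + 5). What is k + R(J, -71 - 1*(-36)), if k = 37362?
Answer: 4670253/125 ≈ 37362.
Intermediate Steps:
J = -71 (J = 5 - (51 - (-5*6 + 5)) = 5 - (51 - (-30 + 5)) = 5 - (51 - 1*(-25)) = 5 - (51 + 25) = 5 - 1*76 = 5 - 76 = -71)
R(S, f) = (65 + S)/(-215 + f)
k + R(J, -71 - 1*(-36)) = 37362 + (65 - 71)/(-215 + (-71 - 1*(-36))) = 37362 - 6/(-215 + (-71 + 36)) = 37362 - 6/(-215 - 35) = 37362 - 6/(-250) = 37362 - 1/250*(-6) = 37362 + 3/125 = 4670253/125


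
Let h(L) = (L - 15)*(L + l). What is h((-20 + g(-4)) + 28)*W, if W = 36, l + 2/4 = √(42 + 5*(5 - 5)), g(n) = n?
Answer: -1386 - 396*√42 ≈ -3952.4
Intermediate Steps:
l = -½ + √42 (l = -½ + √(42 + 5*(5 - 5)) = -½ + √(42 + 5*0) = -½ + √(42 + 0) = -½ + √42 ≈ 5.9807)
h(L) = (-15 + L)*(-½ + L + √42) (h(L) = (L - 15)*(L + (-½ + √42)) = (-15 + L)*(-½ + L + √42))
h((-20 + g(-4)) + 28)*W = (15/2 + ((-20 - 4) + 28)² - 15*√42 - 31*((-20 - 4) + 28)/2 + ((-20 - 4) + 28)*√42)*36 = (15/2 + (-24 + 28)² - 15*√42 - 31*(-24 + 28)/2 + (-24 + 28)*√42)*36 = (15/2 + 4² - 15*√42 - 31/2*4 + 4*√42)*36 = (15/2 + 16 - 15*√42 - 62 + 4*√42)*36 = (-77/2 - 11*√42)*36 = -1386 - 396*√42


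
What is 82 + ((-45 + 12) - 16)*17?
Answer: -751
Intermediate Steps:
82 + ((-45 + 12) - 16)*17 = 82 + (-33 - 16)*17 = 82 - 49*17 = 82 - 833 = -751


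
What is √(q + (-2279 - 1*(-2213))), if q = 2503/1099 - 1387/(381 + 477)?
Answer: I*√58095515640162/942942 ≈ 8.0833*I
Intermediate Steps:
q = 623261/942942 (q = 2503*(1/1099) - 1387/858 = 2503/1099 - 1387*1/858 = 2503/1099 - 1387/858 = 623261/942942 ≈ 0.66097)
√(q + (-2279 - 1*(-2213))) = √(623261/942942 + (-2279 - 1*(-2213))) = √(623261/942942 + (-2279 + 2213)) = √(623261/942942 - 66) = √(-61610911/942942) = I*√58095515640162/942942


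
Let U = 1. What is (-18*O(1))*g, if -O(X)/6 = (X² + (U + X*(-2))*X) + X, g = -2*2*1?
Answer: -432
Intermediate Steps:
g = -4 (g = -4*1 = -4)
O(X) = -6*X - 6*X² - 6*X*(1 - 2*X) (O(X) = -6*((X² + (1 + X*(-2))*X) + X) = -6*((X² + (1 - 2*X)*X) + X) = -6*((X² + X*(1 - 2*X)) + X) = -6*(X + X² + X*(1 - 2*X)) = -6*X - 6*X² - 6*X*(1 - 2*X))
(-18*O(1))*g = -108*(-2 + 1)*(-4) = -108*(-1)*(-4) = -18*(-6)*(-4) = 108*(-4) = -432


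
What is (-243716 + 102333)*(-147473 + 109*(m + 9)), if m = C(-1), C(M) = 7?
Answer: 20603603207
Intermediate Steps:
m = 7
(-243716 + 102333)*(-147473 + 109*(m + 9)) = (-243716 + 102333)*(-147473 + 109*(7 + 9)) = -141383*(-147473 + 109*16) = -141383*(-147473 + 1744) = -141383*(-145729) = 20603603207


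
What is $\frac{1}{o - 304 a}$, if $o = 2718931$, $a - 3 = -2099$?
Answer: $\frac{1}{3356115} \approx 2.9796 \cdot 10^{-7}$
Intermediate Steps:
$a = -2096$ ($a = 3 - 2099 = -2096$)
$\frac{1}{o - 304 a} = \frac{1}{2718931 - -637184} = \frac{1}{2718931 + 637184} = \frac{1}{3356115}$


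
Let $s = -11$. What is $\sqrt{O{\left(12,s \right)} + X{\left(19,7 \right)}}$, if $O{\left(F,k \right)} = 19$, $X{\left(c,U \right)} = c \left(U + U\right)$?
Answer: $\sqrt{285} \approx 16.882$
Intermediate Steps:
$X{\left(c,U \right)} = 2 U c$ ($X{\left(c,U \right)} = c 2 U = 2 U c$)
$\sqrt{O{\left(12,s \right)} + X{\left(19,7 \right)}} = \sqrt{19 + 2 \cdot 7 \cdot 19} = \sqrt{19 + 266} = \sqrt{285}$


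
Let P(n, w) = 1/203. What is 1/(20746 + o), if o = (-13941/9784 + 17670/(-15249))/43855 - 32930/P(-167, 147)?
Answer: -2181000017560/14534280081149102503 ≈ -1.5006e-7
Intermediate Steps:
P(n, w) = 1/203
o = -14579527107513402263/2181000017560 (o = (-13941/9784 + 17670/(-15249))/43855 - 32930/1/203 = (-13941*1/9784 + 17670*(-1/15249))*(1/43855) - 32930*203 = (-13941/9784 - 5890/5083)*(1/43855) - 6684790 = -128489863/49732072*1/43855 - 6684790 = -128489863/2181000017560 - 6684790 = -14579527107513402263/2181000017560 ≈ -6.6848e+6)
1/(20746 + o) = 1/(20746 - 14579527107513402263/2181000017560) = 1/(-14534280081149102503/2181000017560) = -2181000017560/14534280081149102503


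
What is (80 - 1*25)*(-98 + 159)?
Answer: 3355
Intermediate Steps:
(80 - 1*25)*(-98 + 159) = (80 - 25)*61 = 55*61 = 3355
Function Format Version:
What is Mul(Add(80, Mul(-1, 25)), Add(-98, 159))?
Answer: 3355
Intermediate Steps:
Mul(Add(80, Mul(-1, 25)), Add(-98, 159)) = Mul(Add(80, -25), 61) = Mul(55, 61) = 3355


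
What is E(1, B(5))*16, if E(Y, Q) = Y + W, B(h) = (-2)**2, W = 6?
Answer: 112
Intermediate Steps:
B(h) = 4
E(Y, Q) = 6 + Y (E(Y, Q) = Y + 6 = 6 + Y)
E(1, B(5))*16 = (6 + 1)*16 = 7*16 = 112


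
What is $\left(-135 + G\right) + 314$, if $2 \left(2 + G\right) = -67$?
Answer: $\frac{287}{2} \approx 143.5$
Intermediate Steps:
$G = - \frac{71}{2}$ ($G = -2 + \frac{1}{2} \left(-67\right) = -2 - \frac{67}{2} = - \frac{71}{2} \approx -35.5$)
$\left(-135 + G\right) + 314 = \left(-135 - \frac{71}{2}\right) + 314 = - \frac{341}{2} + 314 = \frac{287}{2}$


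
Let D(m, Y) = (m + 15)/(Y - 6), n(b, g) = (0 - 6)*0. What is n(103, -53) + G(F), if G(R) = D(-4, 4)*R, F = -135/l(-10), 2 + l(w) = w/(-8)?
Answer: -990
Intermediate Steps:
l(w) = -2 - w/8 (l(w) = -2 + w/(-8) = -2 + w*(-1/8) = -2 - w/8)
n(b, g) = 0 (n(b, g) = -6*0 = 0)
F = 180 (F = -135/(-2 - 1/8*(-10)) = -135/(-2 + 5/4) = -135/(-3/4) = -135*(-4/3) = 180)
D(m, Y) = (15 + m)/(-6 + Y)
G(R) = -11*R/2 (G(R) = ((15 - 4)/(-6 + 4))*R = (11/(-2))*R = (-1/2*11)*R = -11*R/2)
n(103, -53) + G(F) = 0 - 11/2*180 = 0 - 990 = -990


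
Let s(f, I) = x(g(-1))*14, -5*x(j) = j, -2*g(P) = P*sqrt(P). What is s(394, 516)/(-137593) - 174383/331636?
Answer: -174383/331636 + 7*I/687965 ≈ -0.52583 + 1.0175e-5*I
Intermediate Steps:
g(P) = -P**(3/2)/2 (g(P) = -P*sqrt(P)/2 = -P**(3/2)/2)
x(j) = -j/5
s(f, I) = -7*I/5 (s(f, I) = -(-1)*(-1)**(3/2)/10*14 = -(-1)*(-I)/10*14 = -I/10*14 = -7*I/5)
s(394, 516)/(-137593) - 174383/331636 = -7*I/5/(-137593) - 174383/331636 = -7*I/5*(-1/137593) - 174383*1/331636 = 7*I/687965 - 174383/331636 = -174383/331636 + 7*I/687965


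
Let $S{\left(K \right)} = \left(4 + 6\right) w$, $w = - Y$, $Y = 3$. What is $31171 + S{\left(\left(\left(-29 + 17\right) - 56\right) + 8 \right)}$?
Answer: $31141$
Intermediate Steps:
$w = -3$ ($w = \left(-1\right) 3 = -3$)
$S{\left(K \right)} = -30$ ($S{\left(K \right)} = \left(4 + 6\right) \left(-3\right) = 10 \left(-3\right) = -30$)
$31171 + S{\left(\left(\left(-29 + 17\right) - 56\right) + 8 \right)} = 31171 - 30 = 31141$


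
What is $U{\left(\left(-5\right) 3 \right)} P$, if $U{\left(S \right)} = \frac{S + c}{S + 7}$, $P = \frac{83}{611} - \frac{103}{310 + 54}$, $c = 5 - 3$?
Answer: $- \frac{2517}{10528} \approx -0.23908$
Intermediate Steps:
$c = 2$
$P = - \frac{2517}{17108}$ ($P = 83 \cdot \frac{1}{611} - \frac{103}{364} = \frac{83}{611} - \frac{103}{364} = - \frac{2517}{17108} \approx -0.14712$)
$U{\left(S \right)} = \frac{2 + S}{7 + S}$ ($U{\left(S \right)} = \frac{S + 2}{S + 7} = \frac{2 + S}{7 + S}$)
$U{\left(\left(-5\right) 3 \right)} P = \frac{2 - 15}{7 - 15} \left(- \frac{2517}{17108}\right) = \frac{1}{-8} \left(-13\right) \left(- \frac{2517}{17108}\right) = \left(- \frac{1}{8}\right) \left(-13\right) \left(- \frac{2517}{17108}\right) = \frac{13}{8} \left(- \frac{2517}{17108}\right) = - \frac{2517}{10528}$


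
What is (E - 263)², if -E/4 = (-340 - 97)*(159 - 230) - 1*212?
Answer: 15257931529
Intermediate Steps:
E = -123260 (E = -4*((-340 - 97)*(159 - 230) - 1*212) = -4*(-437*(-71) - 212) = -4*(31027 - 212) = -4*30815 = -123260)
(E - 263)² = (-123260 - 263)² = (-123523)² = 15257931529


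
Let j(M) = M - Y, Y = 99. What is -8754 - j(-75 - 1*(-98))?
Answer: -8678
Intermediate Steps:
j(M) = -99 + M (j(M) = M - 1*99 = M - 99 = -99 + M)
-8754 - j(-75 - 1*(-98)) = -8754 - (-99 + (-75 - 1*(-98))) = -8754 - (-99 + (-75 + 98)) = -8754 - (-99 + 23) = -8754 - 1*(-76) = -8754 + 76 = -8678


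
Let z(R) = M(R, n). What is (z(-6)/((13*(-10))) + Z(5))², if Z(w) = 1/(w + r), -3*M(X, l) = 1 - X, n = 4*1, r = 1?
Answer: 144/4225 ≈ 0.034083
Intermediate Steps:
n = 4
M(X, l) = -⅓ + X/3 (M(X, l) = -(1 - X)/3 = -⅓ + X/3)
z(R) = -⅓ + R/3
Z(w) = 1/(1 + w) (Z(w) = 1/(w + 1) = 1/(1 + w))
(z(-6)/((13*(-10))) + Z(5))² = ((-⅓ + (⅓)*(-6))/((13*(-10))) + 1/(1 + 5))² = ((-⅓ - 2)/(-130) + 1/6)² = (-7/3*(-1/130) + ⅙)² = (7/390 + ⅙)² = (12/65)² = 144/4225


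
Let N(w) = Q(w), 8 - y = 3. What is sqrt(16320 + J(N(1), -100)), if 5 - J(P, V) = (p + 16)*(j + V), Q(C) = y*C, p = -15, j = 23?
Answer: sqrt(16402) ≈ 128.07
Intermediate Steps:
y = 5 (y = 8 - 1*3 = 8 - 3 = 5)
Q(C) = 5*C
N(w) = 5*w
J(P, V) = -18 - V (J(P, V) = 5 - (-15 + 16)*(23 + V) = 5 - (23 + V) = 5 + (-23 - V) = -18 - V)
sqrt(16320 + J(N(1), -100)) = sqrt(16320 + (-18 - 1*(-100))) = sqrt(16320 + (-18 + 100)) = sqrt(16320 + 82) = sqrt(16402)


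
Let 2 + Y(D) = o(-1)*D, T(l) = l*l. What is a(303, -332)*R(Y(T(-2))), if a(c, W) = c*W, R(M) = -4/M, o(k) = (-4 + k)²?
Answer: 201192/49 ≈ 4106.0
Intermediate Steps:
T(l) = l²
Y(D) = -2 + 25*D (Y(D) = -2 + (-4 - 1)²*D = -2 + (-5)²*D = -2 + 25*D)
a(c, W) = W*c
a(303, -332)*R(Y(T(-2))) = (-332*303)*(-4/(-2 + 25*(-2)²)) = -(-402384)/(-2 + 25*4) = -(-402384)/(-2 + 100) = -(-402384)/98 = -100596*(-2/49) = 201192/49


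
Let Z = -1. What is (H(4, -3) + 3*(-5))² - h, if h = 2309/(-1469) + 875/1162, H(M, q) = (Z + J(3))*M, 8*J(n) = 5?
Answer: 133177841/487708 ≈ 273.07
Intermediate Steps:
J(n) = 5/8 (J(n) = (⅛)*5 = 5/8)
H(M, q) = -3*M/8 (H(M, q) = (-1 + 5/8)*M = -3*M/8)
h = -199669/243854 (h = 2309*(-1/1469) + 875*(1/1162) = -2309/1469 + 125/166 = -199669/243854 ≈ -0.81881)
(H(4, -3) + 3*(-5))² - h = (-3/8*4 + 3*(-5))² - 1*(-199669/243854) = (-3/2 - 15)² + 199669/243854 = (-33/2)² + 199669/243854 = 1089/4 + 199669/243854 = 133177841/487708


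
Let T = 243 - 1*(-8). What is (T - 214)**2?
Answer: 1369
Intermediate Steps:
T = 251 (T = 243 + 8 = 251)
(T - 214)**2 = (251 - 214)**2 = 37**2 = 1369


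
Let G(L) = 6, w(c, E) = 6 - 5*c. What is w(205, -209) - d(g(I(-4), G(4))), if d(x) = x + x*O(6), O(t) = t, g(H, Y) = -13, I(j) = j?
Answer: -928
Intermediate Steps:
d(x) = 7*x (d(x) = x + x*6 = x + 6*x = 7*x)
w(205, -209) - d(g(I(-4), G(4))) = (6 - 5*205) - 7*(-13) = (6 - 1025) - 1*(-91) = -1019 + 91 = -928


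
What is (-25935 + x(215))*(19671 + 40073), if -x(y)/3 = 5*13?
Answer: -1561110720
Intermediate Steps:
x(y) = -195 (x(y) = -15*13 = -3*65 = -195)
(-25935 + x(215))*(19671 + 40073) = (-25935 - 195)*(19671 + 40073) = -26130*59744 = -1561110720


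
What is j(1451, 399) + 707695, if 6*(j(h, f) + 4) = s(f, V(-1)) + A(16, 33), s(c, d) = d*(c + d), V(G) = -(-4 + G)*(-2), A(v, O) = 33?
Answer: 4242289/6 ≈ 7.0705e+5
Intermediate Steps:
V(G) = -8 + 2*G (V(G) = -(8 - 2*G) = -8 + 2*G)
j(h, f) = 109/6 - 5*f/3 (j(h, f) = -4 + ((-8 + 2*(-1))*(f + (-8 + 2*(-1))) + 33)/6 = -4 + ((-8 - 2)*(f + (-8 - 2)) + 33)/6 = -4 + (-10*(f - 10) + 33)/6 = -4 + (-10*(-10 + f) + 33)/6 = -4 + ((100 - 10*f) + 33)/6 = -4 + (133 - 10*f)/6 = -4 + (133/6 - 5*f/3) = 109/6 - 5*f/3)
j(1451, 399) + 707695 = (109/6 - 5/3*399) + 707695 = (109/6 - 665) + 707695 = -3881/6 + 707695 = 4242289/6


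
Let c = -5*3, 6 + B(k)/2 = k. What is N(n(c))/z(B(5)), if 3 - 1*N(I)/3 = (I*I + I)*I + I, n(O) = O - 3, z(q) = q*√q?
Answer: 16587*I*√2/4 ≈ 5864.4*I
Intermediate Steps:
B(k) = -12 + 2*k
z(q) = q^(3/2)
c = -15
n(O) = -3 + O
N(I) = 9 - 3*I - 3*I*(I + I²) (N(I) = 9 - 3*((I*I + I)*I + I) = 9 - 3*((I² + I)*I + I) = 9 - 3*((I + I²)*I + I) = 9 - 3*(I*(I + I²) + I) = 9 - 3*(I + I*(I + I²)) = 9 + (-3*I - 3*I*(I + I²)) = 9 - 3*I - 3*I*(I + I²))
N(n(c))/z(B(5)) = (9 - 3*(-3 - 15) - 3*(-3 - 15)² - 3*(-3 - 15)³)/((-12 + 2*5)^(3/2)) = (9 - 3*(-18) - 3*(-18)² - 3*(-18)³)/((-12 + 10)^(3/2)) = (9 + 54 - 3*324 - 3*(-5832))/((-2)^(3/2)) = (9 + 54 - 972 + 17496)/((-2*I*√2)) = 16587*(I*√2/4) = 16587*I*√2/4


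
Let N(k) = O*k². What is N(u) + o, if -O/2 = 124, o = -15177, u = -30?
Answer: -238377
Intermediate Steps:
O = -248 (O = -2*124 = -248)
N(k) = -248*k²
N(u) + o = -248*(-30)² - 15177 = -248*900 - 15177 = -223200 - 15177 = -238377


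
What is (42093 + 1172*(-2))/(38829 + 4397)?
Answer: 39749/43226 ≈ 0.91956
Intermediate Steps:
(42093 + 1172*(-2))/(38829 + 4397) = (42093 - 2344)/43226 = 39749*(1/43226) = 39749/43226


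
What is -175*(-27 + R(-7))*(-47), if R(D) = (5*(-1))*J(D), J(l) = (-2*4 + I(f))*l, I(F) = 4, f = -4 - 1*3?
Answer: -1373575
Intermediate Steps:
f = -7 (f = -4 - 3 = -7)
J(l) = -4*l (J(l) = (-2*4 + 4)*l = (-8 + 4)*l = -4*l)
R(D) = 20*D (R(D) = (5*(-1))*(-4*D) = -(-20)*D = 20*D)
-175*(-27 + R(-7))*(-47) = -175*(-27 + 20*(-7))*(-47) = -175*(-27 - 140)*(-47) = -(-29225)*(-47) = -175*7849 = -1373575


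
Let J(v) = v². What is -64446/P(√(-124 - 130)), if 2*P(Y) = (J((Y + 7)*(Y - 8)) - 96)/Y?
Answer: -64446*√254/(-47875*I + 310*√254) ≈ -2.1907 - 21.228*I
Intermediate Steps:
P(Y) = (-96 + (-8 + Y)²*(7 + Y)²)/(2*Y) (P(Y) = ((((Y + 7)*(Y - 8))² - 96)/Y)/2 = ((((7 + Y)*(-8 + Y))² - 96)/Y)/2 = ((((-8 + Y)*(7 + Y))² - 96)/Y)/2 = (((-8 + Y)²*(7 + Y)² - 96)/Y)/2 = ((-96 + (-8 + Y)²*(7 + Y)²)/Y)/2 = (-96 + (-8 + Y)²*(7 + Y)²)/(2*Y))
-64446/P(√(-124 - 130)) = -64446*2*√(-124 - 130)/(-96 + (56 + √(-124 - 130) - (√(-124 - 130))²)²) = -64446*2*I*√254/(-96 + (56 + √(-254) - (√(-254))²)²) = -64446*2*I*√254/(-96 + (56 + I*√254 - (I*√254)²)²) = -64446*2*I*√254/(-96 + (56 + I*√254 - 1*(-254))²) = -64446*2*I*√254/(-96 + (56 + I*√254 + 254)²) = -64446*2*I*√254/(-96 + (310 + I*√254)²) = -128892*I*√254/(-96 + (310 + I*√254)²)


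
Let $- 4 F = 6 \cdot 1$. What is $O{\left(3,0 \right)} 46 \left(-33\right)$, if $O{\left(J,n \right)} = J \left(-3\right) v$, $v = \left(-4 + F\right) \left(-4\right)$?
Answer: $300564$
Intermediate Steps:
$F = - \frac{3}{2}$ ($F = - \frac{6 \cdot 1}{4} = \left(- \frac{1}{4}\right) 6 = - \frac{3}{2} \approx -1.5$)
$v = 22$ ($v = \left(-4 - \frac{3}{2}\right) \left(-4\right) = \left(- \frac{11}{2}\right) \left(-4\right) = 22$)
$O{\left(J,n \right)} = - 66 J$ ($O{\left(J,n \right)} = J \left(-3\right) 22 = - 3 J 22 = - 66 J$)
$O{\left(3,0 \right)} 46 \left(-33\right) = \left(-66\right) 3 \cdot 46 \left(-33\right) = \left(-198\right) 46 \left(-33\right) = \left(-9108\right) \left(-33\right) = 300564$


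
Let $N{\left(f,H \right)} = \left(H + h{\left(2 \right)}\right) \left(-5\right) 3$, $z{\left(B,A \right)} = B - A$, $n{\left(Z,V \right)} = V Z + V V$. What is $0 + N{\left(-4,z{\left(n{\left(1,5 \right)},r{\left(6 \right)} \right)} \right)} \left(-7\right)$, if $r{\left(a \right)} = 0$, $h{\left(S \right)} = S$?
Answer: $3360$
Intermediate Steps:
$n{\left(Z,V \right)} = V^{2} + V Z$ ($n{\left(Z,V \right)} = V Z + V^{2} = V^{2} + V Z$)
$N{\left(f,H \right)} = -30 - 15 H$ ($N{\left(f,H \right)} = \left(H + 2\right) \left(-5\right) 3 = \left(2 + H\right) \left(-5\right) 3 = \left(-10 - 5 H\right) 3 = -30 - 15 H$)
$0 + N{\left(-4,z{\left(n{\left(1,5 \right)},r{\left(6 \right)} \right)} \right)} \left(-7\right) = 0 + \left(-30 - 15 \left(5 \left(5 + 1\right) - 0\right)\right) \left(-7\right) = 0 + \left(-30 - 15 \left(5 \cdot 6 + 0\right)\right) \left(-7\right) = 0 + \left(-30 - 15 \left(30 + 0\right)\right) \left(-7\right) = 0 + \left(-30 - 450\right) \left(-7\right) = 0 - -3360 = 0 + 3360 = 3360$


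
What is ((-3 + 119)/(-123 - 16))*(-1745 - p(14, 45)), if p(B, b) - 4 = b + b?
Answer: 213324/139 ≈ 1534.7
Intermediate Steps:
p(B, b) = 4 + 2*b (p(B, b) = 4 + (b + b) = 4 + 2*b)
((-3 + 119)/(-123 - 16))*(-1745 - p(14, 45)) = ((-3 + 119)/(-123 - 16))*(-1745 - (4 + 2*45)) = (116/(-139))*(-1745 - (4 + 90)) = (116*(-1/139))*(-1745 - 1*94) = -116*(-1745 - 94)/139 = -116/139*(-1839) = 213324/139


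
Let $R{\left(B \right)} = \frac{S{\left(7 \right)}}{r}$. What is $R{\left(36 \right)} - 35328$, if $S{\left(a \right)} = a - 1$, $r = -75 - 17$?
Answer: $- \frac{1625091}{46} \approx -35328.0$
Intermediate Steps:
$r = -92$
$S{\left(a \right)} = -1 + a$
$R{\left(B \right)} = - \frac{3}{46}$ ($R{\left(B \right)} = \frac{-1 + 7}{-92} = 6 \left(- \frac{1}{92}\right) = - \frac{3}{46}$)
$R{\left(36 \right)} - 35328 = - \frac{3}{46} - 35328 = - \frac{1625091}{46}$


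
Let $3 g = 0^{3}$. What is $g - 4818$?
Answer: $-4818$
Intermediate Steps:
$g = 0$ ($g = \frac{0^{3}}{3} = \frac{1}{3} \cdot 0 = 0$)
$g - 4818 = 0 - 4818 = -4818$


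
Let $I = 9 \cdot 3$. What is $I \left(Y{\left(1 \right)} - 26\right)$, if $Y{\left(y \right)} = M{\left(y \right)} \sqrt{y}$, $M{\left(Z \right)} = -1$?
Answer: $-729$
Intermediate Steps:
$I = 27$
$Y{\left(y \right)} = - \sqrt{y}$
$I \left(Y{\left(1 \right)} - 26\right) = 27 \left(- \sqrt{1} - 26\right) = 27 \left(\left(-1\right) 1 - 26\right) = 27 \left(-1 - 26\right) = 27 \left(-27\right) = -729$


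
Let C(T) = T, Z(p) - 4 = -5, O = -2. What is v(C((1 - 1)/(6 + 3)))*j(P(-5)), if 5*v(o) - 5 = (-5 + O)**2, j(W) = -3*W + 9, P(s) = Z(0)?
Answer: 648/5 ≈ 129.60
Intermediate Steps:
Z(p) = -1 (Z(p) = 4 - 5 = -1)
P(s) = -1
j(W) = 9 - 3*W
v(o) = 54/5 (v(o) = 1 + (-5 - 2)**2/5 = 1 + (1/5)*(-7)**2 = 1 + (1/5)*49 = 1 + 49/5 = 54/5)
v(C((1 - 1)/(6 + 3)))*j(P(-5)) = 54*(9 - 3*(-1))/5 = 54*(9 + 3)/5 = (54/5)*12 = 648/5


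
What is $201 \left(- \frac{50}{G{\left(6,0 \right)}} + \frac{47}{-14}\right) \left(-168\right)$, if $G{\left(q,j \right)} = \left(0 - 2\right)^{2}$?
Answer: $535464$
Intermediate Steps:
$G{\left(q,j \right)} = 4$ ($G{\left(q,j \right)} = \left(-2\right)^{2} = 4$)
$201 \left(- \frac{50}{G{\left(6,0 \right)}} + \frac{47}{-14}\right) \left(-168\right) = 201 \left(- \frac{50}{4} + \frac{47}{-14}\right) \left(-168\right) = 201 \left(\left(-50\right) \frac{1}{4} + 47 \left(- \frac{1}{14}\right)\right) \left(-168\right) = 201 \left(- \frac{25}{2} - \frac{47}{14}\right) \left(-168\right) = 201 \left(- \frac{111}{7}\right) \left(-168\right) = \left(- \frac{22311}{7}\right) \left(-168\right) = 535464$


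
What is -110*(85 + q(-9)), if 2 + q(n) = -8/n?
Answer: -83050/9 ≈ -9227.8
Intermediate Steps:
q(n) = -2 - 8/n
-110*(85 + q(-9)) = -110*(85 + (-2 - 8/(-9))) = -110*(85 + (-2 - 8*(-1/9))) = -110*(85 + (-2 + 8/9)) = -110*(85 - 10/9) = -110*755/9 = -83050/9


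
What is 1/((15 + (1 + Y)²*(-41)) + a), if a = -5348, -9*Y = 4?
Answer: -81/432998 ≈ -0.00018707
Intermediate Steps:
Y = -4/9 (Y = -⅑*4 = -4/9 ≈ -0.44444)
1/((15 + (1 + Y)²*(-41)) + a) = 1/((15 + (1 - 4/9)²*(-41)) - 5348) = 1/((15 + (5/9)²*(-41)) - 5348) = 1/((15 + (25/81)*(-41)) - 5348) = 1/((15 - 1025/81) - 5348) = 1/(190/81 - 5348) = 1/(-432998/81) = -81/432998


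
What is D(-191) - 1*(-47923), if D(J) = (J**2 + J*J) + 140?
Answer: 121025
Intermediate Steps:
D(J) = 140 + 2*J**2 (D(J) = (J**2 + J**2) + 140 = 2*J**2 + 140 = 140 + 2*J**2)
D(-191) - 1*(-47923) = (140 + 2*(-191)**2) - 1*(-47923) = (140 + 2*36481) + 47923 = (140 + 72962) + 47923 = 73102 + 47923 = 121025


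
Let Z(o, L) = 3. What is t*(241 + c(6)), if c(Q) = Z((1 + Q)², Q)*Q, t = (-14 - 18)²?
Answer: 265216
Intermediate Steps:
t = 1024 (t = (-32)² = 1024)
c(Q) = 3*Q
t*(241 + c(6)) = 1024*(241 + 3*6) = 1024*(241 + 18) = 1024*259 = 265216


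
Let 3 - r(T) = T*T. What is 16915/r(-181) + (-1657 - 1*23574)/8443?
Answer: -969330443/276575794 ≈ -3.5048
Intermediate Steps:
r(T) = 3 - T² (r(T) = 3 - T*T = 3 - T²)
16915/r(-181) + (-1657 - 1*23574)/8443 = 16915/(3 - 1*(-181)²) + (-1657 - 1*23574)/8443 = 16915/(3 - 1*32761) + (-1657 - 23574)*(1/8443) = 16915/(3 - 32761) - 25231*1/8443 = 16915/(-32758) - 25231/8443 = 16915*(-1/32758) - 25231/8443 = -16915/32758 - 25231/8443 = -969330443/276575794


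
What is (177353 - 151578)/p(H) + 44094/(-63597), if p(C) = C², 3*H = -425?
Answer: 5324263/9009575 ≈ 0.59096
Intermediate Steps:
H = -425/3 (H = (⅓)*(-425) = -425/3 ≈ -141.67)
(177353 - 151578)/p(H) + 44094/(-63597) = (177353 - 151578)/((-425/3)²) + 44094/(-63597) = 25775/(180625/9) + 44094*(-1/63597) = 25775*(9/180625) - 14698/21199 = 9279/7225 - 14698/21199 = 5324263/9009575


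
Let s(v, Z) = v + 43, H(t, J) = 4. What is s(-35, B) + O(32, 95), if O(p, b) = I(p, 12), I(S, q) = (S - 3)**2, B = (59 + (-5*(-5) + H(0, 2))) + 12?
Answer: 849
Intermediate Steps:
B = 100 (B = (59 + (-5*(-5) + 4)) + 12 = (59 + (25 + 4)) + 12 = (59 + 29) + 12 = 88 + 12 = 100)
s(v, Z) = 43 + v
I(S, q) = (-3 + S)**2
O(p, b) = (-3 + p)**2
s(-35, B) + O(32, 95) = (43 - 35) + (-3 + 32)**2 = 8 + 29**2 = 8 + 841 = 849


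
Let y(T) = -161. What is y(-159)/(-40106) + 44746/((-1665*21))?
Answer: -1788953711/1402306290 ≈ -1.2757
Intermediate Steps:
y(-159)/(-40106) + 44746/((-1665*21)) = -161/(-40106) + 44746/((-1665*21)) = -161*(-1/40106) + 44746/(-34965) = 161/40106 + 44746*(-1/34965) = 161/40106 - 44746/34965 = -1788953711/1402306290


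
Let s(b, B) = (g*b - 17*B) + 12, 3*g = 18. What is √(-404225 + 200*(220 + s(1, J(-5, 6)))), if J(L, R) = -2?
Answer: 5*I*√13993 ≈ 591.46*I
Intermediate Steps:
g = 6 (g = (⅓)*18 = 6)
s(b, B) = 12 - 17*B + 6*b (s(b, B) = (6*b - 17*B) + 12 = (-17*B + 6*b) + 12 = 12 - 17*B + 6*b)
√(-404225 + 200*(220 + s(1, J(-5, 6)))) = √(-404225 + 200*(220 + (12 - 17*(-2) + 6*1))) = √(-404225 + 200*(220 + (12 + 34 + 6))) = √(-404225 + 200*(220 + 52)) = √(-404225 + 200*272) = √(-404225 + 54400) = √(-349825) = 5*I*√13993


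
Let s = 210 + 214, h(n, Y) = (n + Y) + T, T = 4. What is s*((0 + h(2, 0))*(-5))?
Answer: -12720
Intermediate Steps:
h(n, Y) = 4 + Y + n (h(n, Y) = (n + Y) + 4 = (Y + n) + 4 = 4 + Y + n)
s = 424
s*((0 + h(2, 0))*(-5)) = 424*((0 + (4 + 0 + 2))*(-5)) = 424*((0 + 6)*(-5)) = 424*(6*(-5)) = 424*(-30) = -12720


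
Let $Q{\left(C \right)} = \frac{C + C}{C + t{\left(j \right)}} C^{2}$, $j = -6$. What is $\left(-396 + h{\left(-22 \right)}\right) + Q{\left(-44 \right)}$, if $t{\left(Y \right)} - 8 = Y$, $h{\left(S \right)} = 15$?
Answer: $\frac{77183}{21} \approx 3675.4$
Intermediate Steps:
$t{\left(Y \right)} = 8 + Y$
$Q{\left(C \right)} = \frac{2 C^{3}}{2 + C}$ ($Q{\left(C \right)} = \frac{C + C}{C + \left(8 - 6\right)} C^{2} = \frac{2 C}{C + 2} C^{2} = \frac{2 C}{2 + C} C^{2} = \frac{2 C^{3}}{2 + C}$)
$\left(-396 + h{\left(-22 \right)}\right) + Q{\left(-44 \right)} = \left(-396 + 15\right) + \frac{2 \left(-44\right)^{3}}{2 - 44} = -381 + 2 \left(-85184\right) \frac{1}{-42} = -381 + 2 \left(-85184\right) \left(- \frac{1}{42}\right) = -381 + \frac{85184}{21} = \frac{77183}{21}$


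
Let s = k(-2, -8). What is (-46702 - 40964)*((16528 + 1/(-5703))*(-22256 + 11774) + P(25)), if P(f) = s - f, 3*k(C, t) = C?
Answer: 28872063703280426/1901 ≈ 1.5188e+13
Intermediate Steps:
k(C, t) = C/3
s = -⅔ (s = (⅓)*(-2) = -⅔ ≈ -0.66667)
P(f) = -⅔ - f
(-46702 - 40964)*((16528 + 1/(-5703))*(-22256 + 11774) + P(25)) = (-46702 - 40964)*((16528 + 1/(-5703))*(-22256 + 11774) + (-⅔ - 1*25)) = -87666*((16528 - 1/5703)*(-10482) + (-⅔ - 25)) = -87666*((94259183/5703)*(-10482) - 77/3) = -87666*(-329341585402/1901 - 77/3) = -87666*(-988024902583/5703) = 28872063703280426/1901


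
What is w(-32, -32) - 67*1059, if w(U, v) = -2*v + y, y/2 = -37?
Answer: -70963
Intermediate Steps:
y = -74 (y = 2*(-37) = -74)
w(U, v) = -74 - 2*v (w(U, v) = -2*v - 74 = -74 - 2*v)
w(-32, -32) - 67*1059 = (-74 - 2*(-32)) - 67*1059 = (-74 + 64) - 70953 = -10 - 70953 = -70963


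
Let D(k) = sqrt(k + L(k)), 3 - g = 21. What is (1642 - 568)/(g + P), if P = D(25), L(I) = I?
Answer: -9666/137 - 2685*sqrt(2)/137 ≈ -98.271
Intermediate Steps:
g = -18 (g = 3 - 1*21 = 3 - 21 = -18)
D(k) = sqrt(2)*sqrt(k) (D(k) = sqrt(k + k) = sqrt(2*k) = sqrt(2)*sqrt(k))
P = 5*sqrt(2) (P = sqrt(2)*sqrt(25) = sqrt(2)*5 = 5*sqrt(2) ≈ 7.0711)
(1642 - 568)/(g + P) = (1642 - 568)/(-18 + 5*sqrt(2)) = 1074/(-18 + 5*sqrt(2))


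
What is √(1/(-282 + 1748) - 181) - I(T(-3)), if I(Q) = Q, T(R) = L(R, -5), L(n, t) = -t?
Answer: -5 + I*√388995770/1466 ≈ -5.0 + 13.454*I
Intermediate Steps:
T(R) = 5 (T(R) = -1*(-5) = 5)
√(1/(-282 + 1748) - 181) - I(T(-3)) = √(1/(-282 + 1748) - 181) - 1*5 = √(1/1466 - 181) - 5 = √(-265345/1466) - 5 = I*√388995770/1466 - 5 = -5 + I*√388995770/1466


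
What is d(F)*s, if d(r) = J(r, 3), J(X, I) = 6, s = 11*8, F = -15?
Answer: 528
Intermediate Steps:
s = 88
d(r) = 6
d(F)*s = 6*88 = 528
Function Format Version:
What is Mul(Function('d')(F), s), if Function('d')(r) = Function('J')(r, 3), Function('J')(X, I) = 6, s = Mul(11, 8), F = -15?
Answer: 528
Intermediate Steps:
s = 88
Function('d')(r) = 6
Mul(Function('d')(F), s) = Mul(6, 88) = 528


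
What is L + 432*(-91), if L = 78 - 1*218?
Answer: -39452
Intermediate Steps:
L = -140 (L = 78 - 218 = -140)
L + 432*(-91) = -140 + 432*(-91) = -140 - 39312 = -39452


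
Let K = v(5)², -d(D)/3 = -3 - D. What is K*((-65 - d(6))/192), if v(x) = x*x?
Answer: -14375/48 ≈ -299.48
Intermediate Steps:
v(x) = x²
d(D) = 9 + 3*D (d(D) = -3*(-3 - D) = 9 + 3*D)
K = 625 (K = (5²)² = 25² = 625)
K*((-65 - d(6))/192) = 625*((-65 - (9 + 3*6))/192) = 625*((-65 - (9 + 18))*(1/192)) = 625*((-65 - 1*27)*(1/192)) = 625*((-65 - 27)*(1/192)) = 625*(-92*1/192) = 625*(-23/48) = -14375/48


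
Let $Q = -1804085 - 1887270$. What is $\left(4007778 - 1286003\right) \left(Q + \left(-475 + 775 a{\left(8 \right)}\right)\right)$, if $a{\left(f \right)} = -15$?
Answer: $-10079971232625$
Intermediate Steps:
$Q = -3691355$
$\left(4007778 - 1286003\right) \left(Q + \left(-475 + 775 a{\left(8 \right)}\right)\right) = \left(4007778 - 1286003\right) \left(-3691355 + \left(-475 + 775 \left(-15\right)\right)\right) = 2721775 \left(-3691355 - 12100\right) = 2721775 \left(-3703455\right) = -10079971232625$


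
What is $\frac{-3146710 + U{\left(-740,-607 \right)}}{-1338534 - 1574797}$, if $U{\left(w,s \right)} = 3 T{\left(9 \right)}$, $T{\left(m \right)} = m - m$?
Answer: $\frac{3146710}{2913331} \approx 1.0801$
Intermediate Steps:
$T{\left(m \right)} = 0$
$U{\left(w,s \right)} = 0$ ($U{\left(w,s \right)} = 3 \cdot 0 = 0$)
$\frac{-3146710 + U{\left(-740,-607 \right)}}{-1338534 - 1574797} = \frac{-3146710 + 0}{-1338534 - 1574797} = - \frac{3146710}{-2913331} = \left(-3146710\right) \left(- \frac{1}{2913331}\right) = \frac{3146710}{2913331}$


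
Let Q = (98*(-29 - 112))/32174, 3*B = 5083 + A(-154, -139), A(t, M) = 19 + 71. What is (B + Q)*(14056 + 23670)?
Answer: 3138702245224/48261 ≈ 6.5036e+7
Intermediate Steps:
A(t, M) = 90
B = 5173/3 (B = (5083 + 90)/3 = (⅓)*5173 = 5173/3 ≈ 1724.3)
Q = -6909/16087 (Q = (98*(-141))*(1/32174) = -13818*1/32174 = -6909/16087 ≈ -0.42948)
(B + Q)*(14056 + 23670) = (5173/3 - 6909/16087)*(14056 + 23670) = (83197324/48261)*37726 = 3138702245224/48261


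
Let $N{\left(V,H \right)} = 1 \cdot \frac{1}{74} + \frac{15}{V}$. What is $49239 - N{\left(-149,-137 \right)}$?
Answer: $\frac{542910175}{11026} \approx 49239.0$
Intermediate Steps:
$N{\left(V,H \right)} = \frac{1}{74} + \frac{15}{V}$ ($N{\left(V,H \right)} = 1 \cdot \frac{1}{74} + \frac{15}{V} = \frac{1}{74} + \frac{15}{V}$)
$49239 - N{\left(-149,-137 \right)} = 49239 - \frac{1110 - 149}{74 \left(-149\right)} = 49239 - \frac{1}{74} \left(- \frac{1}{149}\right) 961 = 49239 - - \frac{961}{11026} = 49239 + \frac{961}{11026} = \frac{542910175}{11026}$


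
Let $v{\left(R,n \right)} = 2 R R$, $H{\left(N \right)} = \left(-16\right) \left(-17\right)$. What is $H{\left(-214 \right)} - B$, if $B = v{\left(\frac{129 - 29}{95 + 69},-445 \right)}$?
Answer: $\frac{455982}{1681} \approx 271.26$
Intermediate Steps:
$H{\left(N \right)} = 272$
$v{\left(R,n \right)} = 2 R^{2}$
$B = \frac{1250}{1681}$ ($B = 2 \left(\frac{129 - 29}{95 + 69}\right)^{2} = 2 \left(\frac{100}{164}\right)^{2} = 2 \left(100 \cdot \frac{1}{164}\right)^{2} = 2 \left(\frac{25}{41}\right)^{2} = 2 \cdot \frac{625}{1681} = \frac{1250}{1681} \approx 0.7436$)
$H{\left(-214 \right)} - B = 272 - \frac{1250}{1681} = \frac{455982}{1681}$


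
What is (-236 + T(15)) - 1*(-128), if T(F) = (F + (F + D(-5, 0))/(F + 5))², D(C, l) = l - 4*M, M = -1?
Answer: 58561/400 ≈ 146.40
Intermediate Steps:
D(C, l) = 4 + l (D(C, l) = l - 4*(-1) = l + 4 = 4 + l)
T(F) = (F + (4 + F)/(5 + F))² (T(F) = (F + (F + (4 + 0))/(F + 5))² = (F + (F + 4)/(5 + F))² = (F + (4 + F)/(5 + F))²)
(-236 + T(15)) - 1*(-128) = (-236 + (4 + 15² + 6*15)²/(5 + 15)²) - 1*(-128) = (-236 + (4 + 225 + 90)²/20²) + 128 = (-236 + (1/400)*319²) + 128 = (-236 + (1/400)*101761) + 128 = (-236 + 101761/400) + 128 = 7361/400 + 128 = 58561/400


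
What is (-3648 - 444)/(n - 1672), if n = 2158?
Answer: -682/81 ≈ -8.4198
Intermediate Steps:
(-3648 - 444)/(n - 1672) = (-3648 - 444)/(2158 - 1672) = -4092/486 = -4092*1/486 = -682/81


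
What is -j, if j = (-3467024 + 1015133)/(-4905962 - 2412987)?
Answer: -2451891/7318949 ≈ -0.33501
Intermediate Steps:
j = 2451891/7318949 (j = -2451891/(-7318949) = -2451891*(-1/7318949) = 2451891/7318949 ≈ 0.33501)
-j = -1*2451891/7318949 = -2451891/7318949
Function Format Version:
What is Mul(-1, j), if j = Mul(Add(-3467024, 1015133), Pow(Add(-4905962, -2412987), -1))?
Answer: Rational(-2451891, 7318949) ≈ -0.33501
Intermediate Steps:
j = Rational(2451891, 7318949) (j = Mul(-2451891, Pow(-7318949, -1)) = Mul(-2451891, Rational(-1, 7318949)) = Rational(2451891, 7318949) ≈ 0.33501)
Mul(-1, j) = Mul(-1, Rational(2451891, 7318949)) = Rational(-2451891, 7318949)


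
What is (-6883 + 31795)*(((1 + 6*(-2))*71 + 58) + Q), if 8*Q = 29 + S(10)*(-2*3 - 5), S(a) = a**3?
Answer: -52175070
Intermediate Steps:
Q = -10971/8 (Q = (29 + 10**3*(-2*3 - 5))/8 = (29 + 1000*(-6 - 5))/8 = (29 + 1000*(-11))/8 = (29 - 11000)/8 = (1/8)*(-10971) = -10971/8 ≈ -1371.4)
(-6883 + 31795)*(((1 + 6*(-2))*71 + 58) + Q) = (-6883 + 31795)*(((1 + 6*(-2))*71 + 58) - 10971/8) = 24912*(((1 - 12)*71 + 58) - 10971/8) = 24912*((-11*71 + 58) - 10971/8) = 24912*((-781 + 58) - 10971/8) = 24912*(-723 - 10971/8) = 24912*(-16755/8) = -52175070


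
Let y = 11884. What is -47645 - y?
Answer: -59529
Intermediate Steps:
-47645 - y = -47645 - 1*11884 = -47645 - 11884 = -59529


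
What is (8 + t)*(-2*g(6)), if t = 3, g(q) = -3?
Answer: 66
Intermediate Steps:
(8 + t)*(-2*g(6)) = (8 + 3)*(-2*(-3)) = 11*6 = 66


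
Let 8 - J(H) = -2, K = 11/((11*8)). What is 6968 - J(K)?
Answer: 6958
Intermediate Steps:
K = ⅛ (K = 11/88 = 11*(1/88) = ⅛ ≈ 0.12500)
J(H) = 10 (J(H) = 8 - 1*(-2) = 8 + 2 = 10)
6968 - J(K) = 6968 - 1*10 = 6968 - 10 = 6958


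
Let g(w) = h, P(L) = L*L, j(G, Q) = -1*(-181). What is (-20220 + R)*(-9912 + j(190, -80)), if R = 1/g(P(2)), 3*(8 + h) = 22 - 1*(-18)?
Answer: 3148143927/16 ≈ 1.9676e+8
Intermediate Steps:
j(G, Q) = 181
P(L) = L²
h = 16/3 (h = -8 + (22 - 1*(-18))/3 = -8 + (22 + 18)/3 = -8 + (⅓)*40 = -8 + 40/3 = 16/3 ≈ 5.3333)
g(w) = 16/3
R = 3/16 (R = 1/(16/3) = 3/16 ≈ 0.18750)
(-20220 + R)*(-9912 + j(190, -80)) = (-20220 + 3/16)*(-9912 + 181) = -323517/16*(-9731) = 3148143927/16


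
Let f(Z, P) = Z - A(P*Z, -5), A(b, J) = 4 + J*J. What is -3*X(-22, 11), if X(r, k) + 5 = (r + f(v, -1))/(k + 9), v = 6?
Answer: 87/4 ≈ 21.750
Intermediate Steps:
A(b, J) = 4 + J**2
f(Z, P) = -29 + Z (f(Z, P) = Z - (4 + (-5)**2) = Z - (4 + 25) = Z - 1*29 = Z - 29 = -29 + Z)
X(r, k) = -5 + (-23 + r)/(9 + k) (X(r, k) = -5 + (r + (-29 + 6))/(k + 9) = -5 + (r - 23)/(9 + k) = -5 + (-23 + r)/(9 + k))
-3*X(-22, 11) = -3*(-68 - 22 - 5*11)/(9 + 11) = -3*(-68 - 22 - 55)/20 = -3*(-145)/20 = -3*(-29/4) = 87/4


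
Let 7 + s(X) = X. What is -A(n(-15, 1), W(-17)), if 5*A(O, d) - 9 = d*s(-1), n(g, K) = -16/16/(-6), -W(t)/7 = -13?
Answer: 719/5 ≈ 143.80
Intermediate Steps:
s(X) = -7 + X
W(t) = 91 (W(t) = -7*(-13) = 91)
n(g, K) = ⅙ (n(g, K) = -16*1/16*(-⅙) = -1*(-⅙) = ⅙)
A(O, d) = 9/5 - 8*d/5 (A(O, d) = 9/5 + (d*(-7 - 1))/5 = 9/5 + (d*(-8))/5 = 9/5 + (-8*d)/5 = 9/5 - 8*d/5)
-A(n(-15, 1), W(-17)) = -(9/5 - 8/5*91) = -(9/5 - 728/5) = -1*(-719/5) = 719/5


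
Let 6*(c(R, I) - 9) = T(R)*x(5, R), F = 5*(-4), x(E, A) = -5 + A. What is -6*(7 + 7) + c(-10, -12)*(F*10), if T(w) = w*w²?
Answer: -501884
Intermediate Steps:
T(w) = w³
F = -20
c(R, I) = 9 + R³*(-5 + R)/6 (c(R, I) = 9 + (R³*(-5 + R))/6 = 9 + R³*(-5 + R)/6)
-6*(7 + 7) + c(-10, -12)*(F*10) = -6*(7 + 7) + (9 + (⅙)*(-10)³*(-5 - 10))*(-20*10) = -6*14 + (9 + (⅙)*(-1000)*(-15))*(-200) = -84 + (9 + 2500)*(-200) = -84 + 2509*(-200) = -84 - 501800 = -501884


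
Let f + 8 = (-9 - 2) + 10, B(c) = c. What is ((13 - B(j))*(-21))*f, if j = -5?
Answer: 3402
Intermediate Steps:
f = -9 (f = -8 + ((-9 - 2) + 10) = -8 + (-11 + 10) = -8 - 1 = -9)
((13 - B(j))*(-21))*f = ((13 - 1*(-5))*(-21))*(-9) = ((13 + 5)*(-21))*(-9) = (18*(-21))*(-9) = -378*(-9) = 3402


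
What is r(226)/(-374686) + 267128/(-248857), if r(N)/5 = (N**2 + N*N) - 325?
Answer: -226790930503/93243233902 ≈ -2.4323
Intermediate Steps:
r(N) = -1625 + 10*N**2 (r(N) = 5*((N**2 + N*N) - 325) = 5*((N**2 + N**2) - 325) = 5*(2*N**2 - 325) = 5*(-325 + 2*N**2) = -1625 + 10*N**2)
r(226)/(-374686) + 267128/(-248857) = (-1625 + 10*226**2)/(-374686) + 267128/(-248857) = (-1625 + 10*51076)*(-1/374686) + 267128*(-1/248857) = (-1625 + 510760)*(-1/374686) - 267128/248857 = 509135*(-1/374686) - 267128/248857 = -509135/374686 - 267128/248857 = -226790930503/93243233902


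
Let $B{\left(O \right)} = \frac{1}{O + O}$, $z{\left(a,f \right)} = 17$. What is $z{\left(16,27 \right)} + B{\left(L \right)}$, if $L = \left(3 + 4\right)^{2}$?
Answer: $\frac{1667}{98} \approx 17.01$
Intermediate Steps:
$L = 49$ ($L = 7^{2} = 49$)
$B{\left(O \right)} = \frac{1}{2 O}$
$z{\left(16,27 \right)} + B{\left(L \right)} = 17 + \frac{1}{2 \cdot 49} = 17 + \frac{1}{2} \cdot \frac{1}{49} = 17 + \frac{1}{98} = \frac{1667}{98}$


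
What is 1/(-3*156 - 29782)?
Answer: -1/30250 ≈ -3.3058e-5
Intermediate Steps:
1/(-3*156 - 29782) = 1/(-468 - 29782) = 1/(-30250) = -1/30250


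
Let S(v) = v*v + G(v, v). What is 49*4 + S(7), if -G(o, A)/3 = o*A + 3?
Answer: 89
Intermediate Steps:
G(o, A) = -9 - 3*A*o (G(o, A) = -3*(o*A + 3) = -3*(A*o + 3) = -3*(3 + A*o) = -9 - 3*A*o)
S(v) = -9 - 2*v² (S(v) = v*v + (-9 - 3*v*v) = v² + (-9 - 3*v²) = -9 - 2*v²)
49*4 + S(7) = 49*4 + (-9 - 2*7²) = 196 + (-9 - 2*49) = 196 + (-9 - 98) = 196 - 107 = 89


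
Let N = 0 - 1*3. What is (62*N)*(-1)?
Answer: 186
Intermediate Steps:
N = -3 (N = 0 - 3 = -3)
(62*N)*(-1) = (62*(-3))*(-1) = -186*(-1) = 186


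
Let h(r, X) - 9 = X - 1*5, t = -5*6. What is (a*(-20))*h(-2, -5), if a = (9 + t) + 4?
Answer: -340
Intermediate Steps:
t = -30
a = -17 (a = (9 - 30) + 4 = -21 + 4 = -17)
h(r, X) = 4 + X (h(r, X) = 9 + (X - 1*5) = 9 + (X - 5) = 9 + (-5 + X) = 4 + X)
(a*(-20))*h(-2, -5) = (-17*(-20))*(4 - 5) = 340*(-1) = -340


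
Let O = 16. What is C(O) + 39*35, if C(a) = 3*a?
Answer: 1413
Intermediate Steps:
C(O) + 39*35 = 3*16 + 39*35 = 48 + 1365 = 1413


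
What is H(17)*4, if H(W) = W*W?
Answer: 1156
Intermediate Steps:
H(W) = W²
H(17)*4 = 17²*4 = 289*4 = 1156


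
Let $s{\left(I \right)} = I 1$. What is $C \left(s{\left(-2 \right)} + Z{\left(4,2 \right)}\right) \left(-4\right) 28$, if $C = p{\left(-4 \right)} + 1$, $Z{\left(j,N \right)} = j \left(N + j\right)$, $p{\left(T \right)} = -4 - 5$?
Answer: $19712$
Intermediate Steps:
$p{\left(T \right)} = -9$ ($p{\left(T \right)} = -4 - 5 = -9$)
$s{\left(I \right)} = I$
$C = -8$ ($C = -9 + 1 = -8$)
$C \left(s{\left(-2 \right)} + Z{\left(4,2 \right)}\right) \left(-4\right) 28 = - 8 \left(-2 + 4 \left(2 + 4\right)\right) \left(-4\right) 28 = - 8 \left(-2 + 4 \cdot 6\right) \left(-4\right) 28 = - 8 \left(-2 + 24\right) \left(-4\right) 28 = - 8 \cdot 22 \left(-4\right) 28 = \left(-8\right) \left(-88\right) 28 = 704 \cdot 28 = 19712$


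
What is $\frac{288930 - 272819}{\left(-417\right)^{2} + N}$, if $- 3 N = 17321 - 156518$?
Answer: $\frac{16111}{220288} \approx 0.073136$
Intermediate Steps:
$N = 46399$ ($N = - \frac{17321 - 156518}{3} = \left(- \frac{1}{3}\right) \left(-139197\right) = 46399$)
$\frac{288930 - 272819}{\left(-417\right)^{2} + N} = \frac{288930 - 272819}{\left(-417\right)^{2} + 46399} = \frac{16111}{173889 + 46399} = \frac{16111}{220288}$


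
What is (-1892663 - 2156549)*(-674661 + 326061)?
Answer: 1411555303200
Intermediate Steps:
(-1892663 - 2156549)*(-674661 + 326061) = -4049212*(-348600) = 1411555303200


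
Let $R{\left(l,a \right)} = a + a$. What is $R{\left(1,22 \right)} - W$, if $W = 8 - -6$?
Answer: $30$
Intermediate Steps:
$R{\left(l,a \right)} = 2 a$
$W = 14$ ($W = 8 + 6 = 14$)
$R{\left(1,22 \right)} - W = 2 \cdot 22 - 14 = 44 - 14 = 30$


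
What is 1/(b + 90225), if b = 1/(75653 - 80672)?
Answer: 5019/452839274 ≈ 1.1083e-5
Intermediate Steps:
b = -1/5019 (b = 1/(-5019) = -1/5019 ≈ -0.00019924)
1/(b + 90225) = 1/(-1/5019 + 90225) = 1/(452839274/5019) = 5019/452839274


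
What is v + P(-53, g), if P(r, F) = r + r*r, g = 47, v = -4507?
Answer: -1751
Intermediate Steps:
P(r, F) = r + r²
v + P(-53, g) = -4507 - 53*(1 - 53) = -4507 - 53*(-52) = -4507 + 2756 = -1751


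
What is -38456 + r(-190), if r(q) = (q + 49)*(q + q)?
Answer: 15124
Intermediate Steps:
r(q) = 2*q*(49 + q) (r(q) = (49 + q)*(2*q) = 2*q*(49 + q))
-38456 + r(-190) = -38456 + 2*(-190)*(49 - 190) = -38456 + 2*(-190)*(-141) = -38456 + 53580 = 15124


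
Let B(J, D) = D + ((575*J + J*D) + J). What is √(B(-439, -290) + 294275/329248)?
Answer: I*√852620436359386/82312 ≈ 354.74*I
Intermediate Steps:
B(J, D) = D + 576*J + D*J (B(J, D) = D + ((575*J + D*J) + J) = D + (576*J + D*J) = D + 576*J + D*J)
√(B(-439, -290) + 294275/329248) = √((-290 + 576*(-439) - 290*(-439)) + 294275/329248) = √((-290 - 252864 + 127310) + 294275*(1/329248)) = √(-125844 + 294275/329248) = √(-41433591037/329248) = I*√852620436359386/82312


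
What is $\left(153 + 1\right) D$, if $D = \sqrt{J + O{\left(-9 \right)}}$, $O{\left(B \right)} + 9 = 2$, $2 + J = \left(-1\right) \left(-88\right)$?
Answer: $154 \sqrt{79} \approx 1368.8$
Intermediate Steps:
$J = 86$ ($J = -2 - -88 = -2 + 88 = 86$)
$O{\left(B \right)} = -7$ ($O{\left(B \right)} = -9 + 2 = -7$)
$D = \sqrt{79}$ ($D = \sqrt{86 - 7} = \sqrt{79} \approx 8.8882$)
$\left(153 + 1\right) D = \left(153 + 1\right) \sqrt{79} = 154 \sqrt{79}$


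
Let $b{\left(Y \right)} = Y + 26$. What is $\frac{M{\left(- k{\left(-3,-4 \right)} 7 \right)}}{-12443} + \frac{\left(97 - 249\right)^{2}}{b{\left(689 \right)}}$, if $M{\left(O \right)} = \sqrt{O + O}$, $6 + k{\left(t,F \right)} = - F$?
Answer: $\frac{23104}{715} - \frac{2 \sqrt{7}}{12443} \approx 32.313$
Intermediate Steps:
$k{\left(t,F \right)} = -6 - F$
$b{\left(Y \right)} = 26 + Y$
$M{\left(O \right)} = \sqrt{2} \sqrt{O}$ ($M{\left(O \right)} = \sqrt{2 O} = \sqrt{2} \sqrt{O}$)
$\frac{M{\left(- k{\left(-3,-4 \right)} 7 \right)}}{-12443} + \frac{\left(97 - 249\right)^{2}}{b{\left(689 \right)}} = \frac{\sqrt{2} \sqrt{- (-6 - -4) 7}}{-12443} + \frac{\left(97 - 249\right)^{2}}{26 + 689} = \sqrt{2} \sqrt{- (-6 + 4) 7} \left(- \frac{1}{12443}\right) + \frac{\left(-152\right)^{2}}{715} = \sqrt{2} \sqrt{\left(-1\right) \left(-2\right) 7} \left(- \frac{1}{12443}\right) + 23104 \cdot \frac{1}{715} = \sqrt{2} \sqrt{2 \cdot 7} \left(- \frac{1}{12443}\right) + \frac{23104}{715} = \sqrt{2} \sqrt{14} \left(- \frac{1}{12443}\right) + \frac{23104}{715} = 2 \sqrt{7} \left(- \frac{1}{12443}\right) + \frac{23104}{715} = - \frac{2 \sqrt{7}}{12443} + \frac{23104}{715} = \frac{23104}{715} - \frac{2 \sqrt{7}}{12443}$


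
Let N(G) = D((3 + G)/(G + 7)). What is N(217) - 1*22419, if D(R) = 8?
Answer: -22411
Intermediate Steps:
N(G) = 8
N(217) - 1*22419 = 8 - 1*22419 = 8 - 22419 = -22411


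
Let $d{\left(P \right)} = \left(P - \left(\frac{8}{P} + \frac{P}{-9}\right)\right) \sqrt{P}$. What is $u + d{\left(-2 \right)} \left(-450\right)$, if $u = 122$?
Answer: $122 - 800 i \sqrt{2} \approx 122.0 - 1131.4 i$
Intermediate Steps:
$d{\left(P \right)} = \sqrt{P} \left(- \frac{8}{P} + \frac{10 P}{9}\right)$ ($d{\left(P \right)} = \left(P - \left(\frac{8}{P} + P \left(- \frac{1}{9}\right)\right)\right) \sqrt{P} = \left(P - \left(\frac{8}{P} - \frac{P}{9}\right)\right) \sqrt{P} = \left(P + \left(- \frac{8}{P} + \frac{P}{9}\right)\right) \sqrt{P} = \left(- \frac{8}{P} + \frac{10 P}{9}\right) \sqrt{P} = \sqrt{P} \left(- \frac{8}{P} + \frac{10 P}{9}\right)$)
$u + d{\left(-2 \right)} \left(-450\right) = 122 + \frac{2 \left(-36 + 5 \left(-2\right)^{2}\right)}{9 i \sqrt{2}} \left(-450\right) = 122 + \frac{2 \left(- \frac{i \sqrt{2}}{2}\right) \left(-36 + 5 \cdot 4\right)}{9} \left(-450\right) = 122 + \frac{2 \left(- \frac{i \sqrt{2}}{2}\right) \left(-36 + 20\right)}{9} \left(-450\right) = 122 + \frac{2}{9} \left(- \frac{i \sqrt{2}}{2}\right) \left(-16\right) \left(-450\right) = 122 + \frac{16 i \sqrt{2}}{9} \left(-450\right) = 122 - 800 i \sqrt{2}$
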